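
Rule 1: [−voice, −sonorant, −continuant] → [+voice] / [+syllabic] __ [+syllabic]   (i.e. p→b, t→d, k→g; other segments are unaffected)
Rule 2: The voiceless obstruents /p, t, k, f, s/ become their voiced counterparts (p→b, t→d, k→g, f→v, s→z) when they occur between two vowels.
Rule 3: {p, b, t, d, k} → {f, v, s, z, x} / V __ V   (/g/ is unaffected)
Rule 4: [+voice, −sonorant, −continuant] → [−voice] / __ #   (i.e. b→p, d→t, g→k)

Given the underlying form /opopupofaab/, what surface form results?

Rule 1 (intervocalic voicing): /p/ is a voiceless stop between vowels /o/ and /o/, so it voices to [b]. /p/ is a voiceless stop between vowels /o/ and /u/, so it voices to [b]. /p/ is a voiceless stop between vowels /u/ and /o/, so it voices to [b]. /opopupofaab/ → obobubofaab.
Rule 2 (intervocalic voicing): /f/ is a voiceless obstruent between vowels /o/ and /a/, so it voices to [v]. /obobubofaab/ → obobubovaab.
Rule 3 (intervocalic spirantization): /b/ is a stop between vowels /o/ and /o/, so it spirantizes to the fricative [v]. /b/ is a stop between vowels /o/ and /u/, so it spirantizes to the fricative [v]. /b/ is a stop between vowels /u/ and /o/, so it spirantizes to the fricative [v]. /obobubovaab/ → ovovuvovaab.
Rule 4 (final devoicing): /b/ is a voiced stop in word-final position, so it devoices to [p]. /ovovuvovaab/ → ovovuvovaap.

ovovuvovaap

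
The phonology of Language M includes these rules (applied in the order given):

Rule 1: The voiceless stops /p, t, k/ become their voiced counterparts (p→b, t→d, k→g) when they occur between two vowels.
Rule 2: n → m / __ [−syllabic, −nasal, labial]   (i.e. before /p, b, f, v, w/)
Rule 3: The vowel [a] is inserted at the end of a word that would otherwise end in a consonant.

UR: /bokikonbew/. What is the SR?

bogigombewa

Rule 1 (intervocalic voicing): /k/ is a voiceless stop between vowels /o/ and /i/, so it voices to [g]. /k/ is a voiceless stop between vowels /i/ and /o/, so it voices to [g]. /bokikonbew/ → bogigonbew.
Rule 2 (nasal place assimilation): /n/ precedes the labial consonant /b/, so it assimilates in place to [m]. /bogigonbew/ → bogigombew.
Rule 3 (final a-epenthesis): the form ends in the consonant /w/, so [a] is inserted word-finally. /bogigombew/ → bogigombewa.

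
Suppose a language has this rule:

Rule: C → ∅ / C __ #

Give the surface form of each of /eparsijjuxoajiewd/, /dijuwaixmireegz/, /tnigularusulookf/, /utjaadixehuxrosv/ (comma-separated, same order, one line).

/eparsijjuxoajiewd/: /d/ is the second consonant of a word-final cluster /wd/, so it deletes. → [eparsijjuxoajiew].
/dijuwaixmireegz/: /z/ is the second consonant of a word-final cluster /gz/, so it deletes. → [dijuwaixmireeg].
/tnigularusulookf/: /f/ is the second consonant of a word-final cluster /kf/, so it deletes. → [tnigularusulook].
/utjaadixehuxrosv/: /v/ is the second consonant of a word-final cluster /sv/, so it deletes. → [utjaadixehuxros].

eparsijjuxoajiew, dijuwaixmireeg, tnigularusulook, utjaadixehuxros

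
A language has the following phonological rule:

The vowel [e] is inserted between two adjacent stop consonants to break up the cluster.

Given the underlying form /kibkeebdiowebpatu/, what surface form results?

/b/ and /k/ form a stop–stop cluster, so [e] is inserted between them.
/b/ and /d/ form a stop–stop cluster, so [e] is inserted between them.
/b/ and /p/ form a stop–stop cluster, so [e] is inserted between them.
Surface form: [kibekeebediowebepatu].

kibekeebediowebepatu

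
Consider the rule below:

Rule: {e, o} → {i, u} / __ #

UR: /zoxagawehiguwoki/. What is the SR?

zoxagawehiguwoki

No segment of /zoxagawehiguwoki/ meets the structural description of the rule, so the form surfaces unchanged.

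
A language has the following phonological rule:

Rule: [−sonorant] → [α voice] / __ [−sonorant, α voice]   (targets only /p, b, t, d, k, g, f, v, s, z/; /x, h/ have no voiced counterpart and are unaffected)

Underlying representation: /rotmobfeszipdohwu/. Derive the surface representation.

rotmopfezzibdohwu

/b/ precedes the voiceless obstruent /f/, so it devoices to [p] by assimilation.
/s/ precedes the voiced obstruent /z/, so it voices to [z] by assimilation.
/p/ precedes the voiced obstruent /d/, so it voices to [b] by assimilation.
Surface form: [rotmopfezzibdohwu].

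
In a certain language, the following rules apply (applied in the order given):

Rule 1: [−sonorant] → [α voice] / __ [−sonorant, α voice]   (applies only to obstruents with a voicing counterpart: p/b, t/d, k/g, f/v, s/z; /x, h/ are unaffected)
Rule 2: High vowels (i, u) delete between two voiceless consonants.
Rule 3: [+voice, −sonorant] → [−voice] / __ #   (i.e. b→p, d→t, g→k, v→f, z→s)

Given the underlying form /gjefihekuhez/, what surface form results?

gjefhekhes

Rule 1 (regressive voicing assimilation): no segment meets the environment; /gjefihekuhez/ is unchanged.
Rule 2 (high vowel syncope): /i/ is a high vowel flanked by voiceless consonants /f/ and /h/, so it deletes. /u/ is a high vowel flanked by voiceless consonants /k/ and /h/, so it deletes. /gjefihekuhez/ → gjefhekhez.
Rule 3 (final devoicing): /z/ is a voiced obstruent in word-final position, so it devoices to [s]. /gjefhekhez/ → gjefhekhes.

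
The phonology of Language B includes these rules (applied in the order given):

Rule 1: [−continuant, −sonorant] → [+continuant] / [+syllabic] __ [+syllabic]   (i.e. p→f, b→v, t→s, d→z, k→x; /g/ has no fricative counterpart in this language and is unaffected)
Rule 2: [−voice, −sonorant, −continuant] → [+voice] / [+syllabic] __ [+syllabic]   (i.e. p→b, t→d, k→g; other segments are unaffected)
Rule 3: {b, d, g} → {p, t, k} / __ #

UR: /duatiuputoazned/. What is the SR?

Rule 1 (intervocalic spirantization): /t/ is a stop between vowels /a/ and /i/, so it spirantizes to the fricative [s]. /p/ is a stop between vowels /u/ and /u/, so it spirantizes to the fricative [f]. /t/ is a stop between vowels /u/ and /o/, so it spirantizes to the fricative [s]. /duatiuputoazned/ → duasiufusoazned.
Rule 2 (intervocalic voicing): no segment meets the environment; /duasiufusoazned/ is unchanged.
Rule 3 (final devoicing): /d/ is a voiced stop in word-final position, so it devoices to [t]. /duasiufusoazned/ → duasiufusoaznet.

duasiufusoaznet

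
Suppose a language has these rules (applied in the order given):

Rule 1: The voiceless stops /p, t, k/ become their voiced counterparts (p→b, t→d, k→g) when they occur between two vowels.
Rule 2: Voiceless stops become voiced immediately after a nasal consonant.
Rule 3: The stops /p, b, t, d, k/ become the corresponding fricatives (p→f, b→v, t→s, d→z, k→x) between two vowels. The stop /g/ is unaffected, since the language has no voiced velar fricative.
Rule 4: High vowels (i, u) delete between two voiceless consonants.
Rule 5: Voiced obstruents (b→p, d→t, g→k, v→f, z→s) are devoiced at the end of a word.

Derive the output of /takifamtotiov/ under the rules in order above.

Rule 1 (intervocalic voicing): /k/ is a voiceless stop between vowels /a/ and /i/, so it voices to [g]. /t/ is a voiceless stop between vowels /o/ and /i/, so it voices to [d]. /takifamtotiov/ → tagifamtodiov.
Rule 2 (post-nasal voicing): /t/ is a voiceless stop immediately after the nasal /m/, so it voices to [d]. /tagifamtodiov/ → tagifamdodiov.
Rule 3 (intervocalic spirantization): /d/ is a stop between vowels /o/ and /i/, so it spirantizes to the fricative [z]. /tagifamdodiov/ → tagifamdoziov.
Rule 4 (high vowel syncope): no segment meets the environment; /tagifamdoziov/ is unchanged.
Rule 5 (final devoicing): /v/ is a voiced obstruent in word-final position, so it devoices to [f]. /tagifamdoziov/ → tagifamdoziof.

tagifamdoziof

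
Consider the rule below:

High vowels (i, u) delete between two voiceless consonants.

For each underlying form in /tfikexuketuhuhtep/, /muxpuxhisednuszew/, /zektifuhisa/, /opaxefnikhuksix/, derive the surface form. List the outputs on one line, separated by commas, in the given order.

tfkexkethhtep, muxpxhsednuszew, zektfhsa, opaxefnikhksx

/tfikexuketuhuhtep/: /i/ is a high vowel flanked by voiceless consonants /f/ and /k/, so it deletes. /u/ is a high vowel flanked by voiceless consonants /x/ and /k/, so it deletes. /u/ is a high vowel flanked by voiceless consonants /t/ and /h/, so it deletes. /u/ is a high vowel flanked by voiceless consonants /h/ and /h/, so it deletes. → [tfkexkethhtep].
/muxpuxhisednuszew/: /u/ is a high vowel flanked by voiceless consonants /p/ and /x/, so it deletes. /i/ is a high vowel flanked by voiceless consonants /h/ and /s/, so it deletes. → [muxpxhsednuszew].
/zektifuhisa/: /i/ is a high vowel flanked by voiceless consonants /t/ and /f/, so it deletes. /u/ is a high vowel flanked by voiceless consonants /f/ and /h/, so it deletes. /i/ is a high vowel flanked by voiceless consonants /h/ and /s/, so it deletes. → [zektfhsa].
/opaxefnikhuksix/: /u/ is a high vowel flanked by voiceless consonants /h/ and /k/, so it deletes. /i/ is a high vowel flanked by voiceless consonants /s/ and /x/, so it deletes. → [opaxefnikhksx].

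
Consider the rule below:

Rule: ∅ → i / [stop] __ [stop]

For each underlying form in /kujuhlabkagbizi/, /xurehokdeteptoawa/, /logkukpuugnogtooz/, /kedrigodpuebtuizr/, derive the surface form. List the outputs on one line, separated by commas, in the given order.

/kujuhlabkagbizi/: /b/ and /k/ form a stop–stop cluster, so [i] is inserted between them. /g/ and /b/ form a stop–stop cluster, so [i] is inserted between them. → [kujuhlabikagibizi].
/xurehokdeteptoawa/: /k/ and /d/ form a stop–stop cluster, so [i] is inserted between them. /p/ and /t/ form a stop–stop cluster, so [i] is inserted between them. → [xurehokidetepitoawa].
/logkukpuugnogtooz/: /g/ and /k/ form a stop–stop cluster, so [i] is inserted between them. /k/ and /p/ form a stop–stop cluster, so [i] is inserted between them. /g/ and /t/ form a stop–stop cluster, so [i] is inserted between them. → [logikukipuugnogitooz].
/kedrigodpuebtuizr/: /d/ and /p/ form a stop–stop cluster, so [i] is inserted between them. /b/ and /t/ form a stop–stop cluster, so [i] is inserted between them. → [kedrigodipuebituizr].

kujuhlabikagibizi, xurehokidetepitoawa, logikukipuugnogitooz, kedrigodipuebituizr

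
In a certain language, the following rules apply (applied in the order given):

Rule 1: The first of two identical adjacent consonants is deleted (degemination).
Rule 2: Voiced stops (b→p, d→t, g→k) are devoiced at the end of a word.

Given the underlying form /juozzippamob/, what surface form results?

juozipamop

Rule 1 (degemination): /zz/ is a geminate; the first /z/ deletes. /pp/ is a geminate; the first /p/ deletes. /juozzippamob/ → juozipamob.
Rule 2 (final devoicing): /b/ is a voiced stop in word-final position, so it devoices to [p]. /juozipamob/ → juozipamop.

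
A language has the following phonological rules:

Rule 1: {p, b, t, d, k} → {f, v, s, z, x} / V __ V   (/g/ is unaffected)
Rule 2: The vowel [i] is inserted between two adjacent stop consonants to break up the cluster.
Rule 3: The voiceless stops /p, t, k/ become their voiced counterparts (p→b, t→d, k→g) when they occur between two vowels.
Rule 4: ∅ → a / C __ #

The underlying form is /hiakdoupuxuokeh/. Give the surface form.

Rule 1 (intervocalic spirantization): /p/ is a stop between vowels /u/ and /u/, so it spirantizes to the fricative [f]. /k/ is a stop between vowels /o/ and /e/, so it spirantizes to the fricative [x]. /hiakdoupuxuokeh/ → hiakdoufuxuoxeh.
Rule 2 (stop-cluster i-epenthesis): /k/ and /d/ form a stop–stop cluster, so [i] is inserted between them. /hiakdoufuxuoxeh/ → hiakidoufuxuoxeh.
Rule 3 (intervocalic voicing): /k/ is a voiceless stop between vowels /a/ and /i/, so it voices to [g]. /hiakidoufuxuoxeh/ → hiagidoufuxuoxeh.
Rule 4 (final a-epenthesis): the form ends in the consonant /h/, so [a] is inserted word-finally. /hiagidoufuxuoxeh/ → hiagidoufuxuoxeha.

hiagidoufuxuoxeha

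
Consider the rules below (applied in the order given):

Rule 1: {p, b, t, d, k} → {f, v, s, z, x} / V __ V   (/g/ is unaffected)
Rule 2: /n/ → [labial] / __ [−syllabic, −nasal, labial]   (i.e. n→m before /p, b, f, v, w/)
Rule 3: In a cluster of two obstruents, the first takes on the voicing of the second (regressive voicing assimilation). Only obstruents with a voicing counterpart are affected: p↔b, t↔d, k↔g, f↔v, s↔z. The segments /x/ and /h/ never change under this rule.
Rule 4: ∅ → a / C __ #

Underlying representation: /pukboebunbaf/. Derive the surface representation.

pugboevumbafa

Rule 1 (intervocalic spirantization): /b/ is a stop between vowels /e/ and /u/, so it spirantizes to the fricative [v]. /pukboebunbaf/ → pukboevunbaf.
Rule 2 (nasal place assimilation): /n/ precedes the labial consonant /b/, so it assimilates in place to [m]. /pukboevunbaf/ → pukboevumbaf.
Rule 3 (regressive voicing assimilation): /k/ precedes the voiced obstruent /b/, so it voices to [g] by assimilation. /pukboevumbaf/ → pugboevumbaf.
Rule 4 (final a-epenthesis): the form ends in the consonant /f/, so [a] is inserted word-finally. /pugboevumbaf/ → pugboevumbafa.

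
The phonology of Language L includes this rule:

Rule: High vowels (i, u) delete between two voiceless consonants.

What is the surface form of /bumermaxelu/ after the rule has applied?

No segment of /bumermaxelu/ meets the structural description of the rule, so the form surfaces unchanged.

bumermaxelu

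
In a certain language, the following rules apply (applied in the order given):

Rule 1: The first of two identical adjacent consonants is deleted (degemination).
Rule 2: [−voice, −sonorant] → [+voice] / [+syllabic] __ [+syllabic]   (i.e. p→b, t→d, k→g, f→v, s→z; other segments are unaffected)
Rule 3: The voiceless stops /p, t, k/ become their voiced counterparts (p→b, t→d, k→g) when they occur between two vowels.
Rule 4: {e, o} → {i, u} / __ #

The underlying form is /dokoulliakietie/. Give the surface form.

dogouliagiedii

Rule 1 (degemination): /ll/ is a geminate; the first /l/ deletes. /dokoulliakietie/ → dokouliakietie.
Rule 2 (intervocalic voicing): /k/ is a voiceless obstruent between vowels /o/ and /o/, so it voices to [g]. /k/ is a voiceless obstruent between vowels /a/ and /i/, so it voices to [g]. /t/ is a voiceless obstruent between vowels /e/ and /i/, so it voices to [d]. /dokouliakietie/ → dogouliagiedie.
Rule 3 (intervocalic voicing): no segment meets the environment; /dogouliagiedie/ is unchanged.
Rule 4 (final vowel raising): /e/ is a mid vowel in word-final position, so it raises to [i]. /dogouliagiedie/ → dogouliagiedii.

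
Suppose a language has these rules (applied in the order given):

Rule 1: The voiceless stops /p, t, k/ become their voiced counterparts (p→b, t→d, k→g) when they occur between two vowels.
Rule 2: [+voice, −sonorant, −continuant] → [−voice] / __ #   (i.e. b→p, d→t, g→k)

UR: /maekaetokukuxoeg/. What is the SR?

maegaedoguguxoek

Rule 1 (intervocalic voicing): /k/ is a voiceless stop between vowels /e/ and /a/, so it voices to [g]. /t/ is a voiceless stop between vowels /e/ and /o/, so it voices to [d]. /k/ is a voiceless stop between vowels /o/ and /u/, so it voices to [g]. /k/ is a voiceless stop between vowels /u/ and /u/, so it voices to [g]. /maekaetokukuxoeg/ → maegaedoguguxoeg.
Rule 2 (final devoicing): /g/ is a voiced stop in word-final position, so it devoices to [k]. /maegaedoguguxoeg/ → maegaedoguguxoek.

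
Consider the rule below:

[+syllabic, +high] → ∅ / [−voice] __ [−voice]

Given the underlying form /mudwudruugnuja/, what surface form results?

mudwudruugnuja

No segment of /mudwudruugnuja/ meets the structural description of the rule, so the form surfaces unchanged.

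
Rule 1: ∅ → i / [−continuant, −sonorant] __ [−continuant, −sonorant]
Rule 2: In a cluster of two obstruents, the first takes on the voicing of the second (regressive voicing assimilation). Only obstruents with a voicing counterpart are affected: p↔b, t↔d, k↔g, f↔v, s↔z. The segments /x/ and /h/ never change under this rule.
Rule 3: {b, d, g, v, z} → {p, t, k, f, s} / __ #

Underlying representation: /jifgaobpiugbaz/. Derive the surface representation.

Rule 1 (stop-cluster i-epenthesis): /b/ and /p/ form a stop–stop cluster, so [i] is inserted between them. /g/ and /b/ form a stop–stop cluster, so [i] is inserted between them. /jifgaobpiugbaz/ → jifgaobipiugibaz.
Rule 2 (regressive voicing assimilation): /f/ precedes the voiced obstruent /g/, so it voices to [v] by assimilation. /jifgaobipiugibaz/ → jivgaobipiugibaz.
Rule 3 (final devoicing): /z/ is a voiced obstruent in word-final position, so it devoices to [s]. /jivgaobipiugibaz/ → jivgaobipiugibas.

jivgaobipiugibas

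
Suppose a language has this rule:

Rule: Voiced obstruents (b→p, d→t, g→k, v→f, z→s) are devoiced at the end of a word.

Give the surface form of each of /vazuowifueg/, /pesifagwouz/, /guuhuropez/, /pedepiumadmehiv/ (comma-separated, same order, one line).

vazuowifuek, pesifagwous, guuhuropes, pedepiumadmehif

/vazuowifueg/: /g/ is a voiced obstruent in word-final position, so it devoices to [k]. → [vazuowifuek].
/pesifagwouz/: /z/ is a voiced obstruent in word-final position, so it devoices to [s]. → [pesifagwous].
/guuhuropez/: /z/ is a voiced obstruent in word-final position, so it devoices to [s]. → [guuhuropes].
/pedepiumadmehiv/: /v/ is a voiced obstruent in word-final position, so it devoices to [f]. → [pedepiumadmehif].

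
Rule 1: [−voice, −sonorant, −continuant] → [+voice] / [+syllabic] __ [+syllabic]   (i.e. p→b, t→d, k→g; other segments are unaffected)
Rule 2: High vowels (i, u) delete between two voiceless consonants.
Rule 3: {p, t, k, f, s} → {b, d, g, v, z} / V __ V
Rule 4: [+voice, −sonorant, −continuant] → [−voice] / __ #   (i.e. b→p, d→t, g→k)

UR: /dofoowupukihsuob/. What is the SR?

Rule 1 (intervocalic voicing): /p/ is a voiceless stop between vowels /u/ and /u/, so it voices to [b]. /k/ is a voiceless stop between vowels /u/ and /i/, so it voices to [g]. /dofoowupukihsuob/ → dofoowubugihsuob.
Rule 2 (high vowel syncope): no segment meets the environment; /dofoowubugihsuob/ is unchanged.
Rule 3 (intervocalic voicing): /f/ is a voiceless obstruent between vowels /o/ and /o/, so it voices to [v]. /dofoowubugihsuob/ → dovoowubugihsuob.
Rule 4 (final devoicing): /b/ is a voiced stop in word-final position, so it devoices to [p]. /dovoowubugihsuob/ → dovoowubugihsuop.

dovoowubugihsuop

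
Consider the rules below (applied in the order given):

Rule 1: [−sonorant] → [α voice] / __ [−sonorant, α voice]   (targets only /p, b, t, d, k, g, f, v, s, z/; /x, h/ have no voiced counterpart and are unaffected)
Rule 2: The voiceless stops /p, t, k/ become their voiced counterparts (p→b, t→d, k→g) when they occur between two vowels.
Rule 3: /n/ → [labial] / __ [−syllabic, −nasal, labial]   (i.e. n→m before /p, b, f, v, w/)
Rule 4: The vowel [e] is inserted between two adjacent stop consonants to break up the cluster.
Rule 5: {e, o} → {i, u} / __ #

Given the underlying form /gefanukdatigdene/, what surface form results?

gefanugedadigedeni

Rule 1 (regressive voicing assimilation): /k/ precedes the voiced obstruent /d/, so it voices to [g] by assimilation. /gefanukdatigdene/ → gefanugdatigdene.
Rule 2 (intervocalic voicing): /t/ is a voiceless stop between vowels /a/ and /i/, so it voices to [d]. /gefanugdatigdene/ → gefanugdadigdene.
Rule 3 (nasal place assimilation): no segment meets the environment; /gefanugdadigdene/ is unchanged.
Rule 4 (stop-cluster e-epenthesis): /g/ and /d/ form a stop–stop cluster, so [e] is inserted between them. /g/ and /d/ form a stop–stop cluster, so [e] is inserted between them. /gefanugdadigdene/ → gefanugedadigedene.
Rule 5 (final vowel raising): /e/ is a mid vowel in word-final position, so it raises to [i]. /gefanugedadigedene/ → gefanugedadigedeni.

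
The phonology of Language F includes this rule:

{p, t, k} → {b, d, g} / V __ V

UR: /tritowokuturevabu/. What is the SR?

tridowogudurevabu

Scanning /tritowokuturevabu/: /t/ at position 1 is not in the conditioning environment; /t/ is a voiceless stop between vowels /i/ and /o/, so it voices to [d]; /k/ is a voiceless stop between vowels /o/ and /u/, so it voices to [g]; /t/ is a voiceless stop between vowels /u/ and /u/, so it voices to [d].
Result: [tridowogudurevabu].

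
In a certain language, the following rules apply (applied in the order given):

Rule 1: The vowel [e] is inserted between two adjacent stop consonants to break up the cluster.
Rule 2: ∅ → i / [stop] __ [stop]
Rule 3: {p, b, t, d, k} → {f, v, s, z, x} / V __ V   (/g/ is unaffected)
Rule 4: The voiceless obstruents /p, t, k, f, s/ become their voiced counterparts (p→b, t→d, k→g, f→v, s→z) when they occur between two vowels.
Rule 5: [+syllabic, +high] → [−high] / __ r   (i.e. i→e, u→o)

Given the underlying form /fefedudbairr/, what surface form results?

fevezuzevaerr

Rule 1 (stop-cluster e-epenthesis): /d/ and /b/ form a stop–stop cluster, so [e] is inserted between them. /fefedudbairr/ → fefedudebairr.
Rule 2 (stop-cluster i-epenthesis): no segment meets the environment; /fefedudebairr/ is unchanged.
Rule 3 (intervocalic spirantization): /d/ is a stop between vowels /e/ and /u/, so it spirantizes to the fricative [z]. /d/ is a stop between vowels /u/ and /e/, so it spirantizes to the fricative [z]. /b/ is a stop between vowels /e/ and /a/, so it spirantizes to the fricative [v]. /fefedudebairr/ → fefezuzevairr.
Rule 4 (intervocalic voicing): /f/ is a voiceless obstruent between vowels /e/ and /e/, so it voices to [v]. /fefezuzevairr/ → fevezuzevairr.
Rule 5 (pre-rhotic lowering): /i/ is a high vowel immediately before /r/, so it lowers to [e]. /fevezuzevairr/ → fevezuzevaerr.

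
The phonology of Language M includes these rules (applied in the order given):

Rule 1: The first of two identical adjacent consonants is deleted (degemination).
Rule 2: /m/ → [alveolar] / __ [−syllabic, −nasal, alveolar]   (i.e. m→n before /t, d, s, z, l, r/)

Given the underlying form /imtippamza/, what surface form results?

Rule 1 (degemination): /pp/ is a geminate; the first /p/ deletes. /imtippamza/ → imtipamza.
Rule 2 (nasal place assimilation): /m/ precedes the alveolar consonant /t/, so it assimilates in place to [n]. /m/ precedes the alveolar consonant /z/, so it assimilates in place to [n]. /imtipamza/ → intipanza.

intipanza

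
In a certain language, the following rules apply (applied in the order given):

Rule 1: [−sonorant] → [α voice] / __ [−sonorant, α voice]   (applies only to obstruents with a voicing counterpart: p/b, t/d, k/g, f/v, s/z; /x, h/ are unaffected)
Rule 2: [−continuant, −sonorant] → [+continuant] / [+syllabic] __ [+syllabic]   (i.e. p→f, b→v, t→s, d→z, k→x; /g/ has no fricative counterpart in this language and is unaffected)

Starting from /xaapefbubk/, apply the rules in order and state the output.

xaafevbupk

Rule 1 (regressive voicing assimilation): /f/ precedes the voiced obstruent /b/, so it voices to [v] by assimilation. /b/ precedes the voiceless obstruent /k/, so it devoices to [p] by assimilation. /xaapefbubk/ → xaapevbupk.
Rule 2 (intervocalic spirantization): /p/ is a stop between vowels /a/ and /e/, so it spirantizes to the fricative [f]. /xaapevbupk/ → xaafevbupk.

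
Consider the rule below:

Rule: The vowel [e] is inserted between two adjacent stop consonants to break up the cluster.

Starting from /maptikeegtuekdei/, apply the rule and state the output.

/p/ and /t/ form a stop–stop cluster, so [e] is inserted between them.
/g/ and /t/ form a stop–stop cluster, so [e] is inserted between them.
/k/ and /d/ form a stop–stop cluster, so [e] is inserted between them.
Surface form: [mapetikeegetuekedei].

mapetikeegetuekedei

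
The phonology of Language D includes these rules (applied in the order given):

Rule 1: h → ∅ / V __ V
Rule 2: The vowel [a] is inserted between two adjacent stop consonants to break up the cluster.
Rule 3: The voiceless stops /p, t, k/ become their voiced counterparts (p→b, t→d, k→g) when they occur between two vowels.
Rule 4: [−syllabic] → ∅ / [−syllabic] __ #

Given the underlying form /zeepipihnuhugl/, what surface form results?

Rule 1 (intervocalic h-deletion): /h/ occurs between vowels /u/ and /u/, so it deletes. /zeepipihnuhugl/ → zeepipihnuugl.
Rule 2 (stop-cluster a-epenthesis): no segment meets the environment; /zeepipihnuugl/ is unchanged.
Rule 3 (intervocalic voicing): /p/ is a voiceless stop between vowels /e/ and /i/, so it voices to [b]. /p/ is a voiceless stop between vowels /i/ and /i/, so it voices to [b]. /zeepipihnuugl/ → zeebibihnuugl.
Rule 4 (final cluster simplification): /l/ is the second consonant of a word-final cluster /gl/, so it deletes. /zeebibihnuugl/ → zeebibihnuug.

zeebibihnuug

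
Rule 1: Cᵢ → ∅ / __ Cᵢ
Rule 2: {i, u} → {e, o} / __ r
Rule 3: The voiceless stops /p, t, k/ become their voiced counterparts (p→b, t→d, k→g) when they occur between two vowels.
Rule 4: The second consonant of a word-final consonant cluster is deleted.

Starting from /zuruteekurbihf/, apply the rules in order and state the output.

zorudeegorbih

Rule 1 (degemination): no segment meets the environment; /zuruteekurbihf/ is unchanged.
Rule 2 (pre-rhotic lowering): /u/ is a high vowel immediately before /r/, so it lowers to [o]. /u/ is a high vowel immediately before /r/, so it lowers to [o]. /zuruteekurbihf/ → zoruteekorbihf.
Rule 3 (intervocalic voicing): /t/ is a voiceless stop between vowels /u/ and /e/, so it voices to [d]. /k/ is a voiceless stop between vowels /e/ and /o/, so it voices to [g]. /zoruteekorbihf/ → zorudeegorbihf.
Rule 4 (final cluster simplification): /f/ is the second consonant of a word-final cluster /hf/, so it deletes. /zorudeegorbihf/ → zorudeegorbih.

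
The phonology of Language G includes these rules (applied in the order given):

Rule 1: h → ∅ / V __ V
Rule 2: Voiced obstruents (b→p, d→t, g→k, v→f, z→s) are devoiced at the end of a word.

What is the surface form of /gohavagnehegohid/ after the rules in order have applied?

goavagneegoit

Rule 1 (intervocalic h-deletion): /h/ occurs between vowels /o/ and /a/, so it deletes. /h/ occurs between vowels /e/ and /e/, so it deletes. /h/ occurs between vowels /o/ and /i/, so it deletes. /gohavagnehegohid/ → goavagneegoid.
Rule 2 (final devoicing): /d/ is a voiced obstruent in word-final position, so it devoices to [t]. /goavagneegoid/ → goavagneegoit.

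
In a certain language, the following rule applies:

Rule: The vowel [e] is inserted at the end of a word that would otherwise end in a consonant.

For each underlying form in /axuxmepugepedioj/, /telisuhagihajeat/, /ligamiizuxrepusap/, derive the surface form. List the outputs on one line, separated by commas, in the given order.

axuxmepugepedioje, telisuhagihajeate, ligamiizuxrepusape

/axuxmepugepedioj/: the form ends in the consonant /j/, so [e] is inserted word-finally. → [axuxmepugepedioje].
/telisuhagihajeat/: the form ends in the consonant /t/, so [e] is inserted word-finally. → [telisuhagihajeate].
/ligamiizuxrepusap/: the form ends in the consonant /p/, so [e] is inserted word-finally. → [ligamiizuxrepusape].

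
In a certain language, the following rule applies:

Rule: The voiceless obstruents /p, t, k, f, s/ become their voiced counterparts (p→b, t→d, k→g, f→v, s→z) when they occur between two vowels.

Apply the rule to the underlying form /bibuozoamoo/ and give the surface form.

No segment of /bibuozoamoo/ meets the structural description of the rule, so the form surfaces unchanged.

bibuozoamoo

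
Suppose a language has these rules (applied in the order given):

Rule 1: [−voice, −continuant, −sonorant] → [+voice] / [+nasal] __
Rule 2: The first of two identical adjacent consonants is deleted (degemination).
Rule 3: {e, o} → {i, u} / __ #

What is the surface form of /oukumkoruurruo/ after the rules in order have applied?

oukumgoruuruu

Rule 1 (post-nasal voicing): /k/ is a voiceless stop immediately after the nasal /m/, so it voices to [g]. /oukumkoruurruo/ → oukumgoruurruo.
Rule 2 (degemination): /rr/ is a geminate; the first /r/ deletes. /oukumgoruurruo/ → oukumgoruuruo.
Rule 3 (final vowel raising): /o/ is a mid vowel in word-final position, so it raises to [u]. /oukumgoruuruo/ → oukumgoruuruu.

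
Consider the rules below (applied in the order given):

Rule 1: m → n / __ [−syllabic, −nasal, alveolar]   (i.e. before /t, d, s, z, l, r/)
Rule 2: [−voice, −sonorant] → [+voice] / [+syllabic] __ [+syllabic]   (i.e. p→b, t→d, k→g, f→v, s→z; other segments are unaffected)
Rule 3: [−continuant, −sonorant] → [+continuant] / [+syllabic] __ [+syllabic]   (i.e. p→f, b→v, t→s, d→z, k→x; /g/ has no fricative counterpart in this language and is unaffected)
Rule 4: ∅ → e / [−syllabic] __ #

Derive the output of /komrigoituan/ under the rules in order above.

Rule 1 (nasal place assimilation): /m/ precedes the alveolar consonant /r/, so it assimilates in place to [n]. /komrigoituan/ → konrigoituan.
Rule 2 (intervocalic voicing): /t/ is a voiceless obstruent between vowels /i/ and /u/, so it voices to [d]. /konrigoituan/ → konrigoiduan.
Rule 3 (intervocalic spirantization): /d/ is a stop between vowels /i/ and /u/, so it spirantizes to the fricative [z]. /konrigoiduan/ → konrigoizuan.
Rule 4 (final e-epenthesis): the form ends in the consonant /n/, so [e] is inserted word-finally. /konrigoizuan/ → konrigoizuane.

konrigoizuane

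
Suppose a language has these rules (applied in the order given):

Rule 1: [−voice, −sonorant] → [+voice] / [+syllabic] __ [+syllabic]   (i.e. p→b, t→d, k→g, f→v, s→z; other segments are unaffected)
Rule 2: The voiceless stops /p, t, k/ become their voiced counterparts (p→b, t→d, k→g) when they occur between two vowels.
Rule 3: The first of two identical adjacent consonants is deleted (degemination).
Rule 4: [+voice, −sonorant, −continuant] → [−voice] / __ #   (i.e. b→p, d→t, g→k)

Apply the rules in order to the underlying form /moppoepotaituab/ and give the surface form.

mopoebodaiduap

Rule 1 (intervocalic voicing): /p/ is a voiceless obstruent between vowels /e/ and /o/, so it voices to [b]. /t/ is a voiceless obstruent between vowels /o/ and /a/, so it voices to [d]. /t/ is a voiceless obstruent between vowels /i/ and /u/, so it voices to [d]. /moppoepotaituab/ → moppoebodaiduab.
Rule 2 (intervocalic voicing): no segment meets the environment; /moppoebodaiduab/ is unchanged.
Rule 3 (degemination): /pp/ is a geminate; the first /p/ deletes. /moppoebodaiduab/ → mopoebodaiduab.
Rule 4 (final devoicing): /b/ is a voiced stop in word-final position, so it devoices to [p]. /mopoebodaiduab/ → mopoebodaiduap.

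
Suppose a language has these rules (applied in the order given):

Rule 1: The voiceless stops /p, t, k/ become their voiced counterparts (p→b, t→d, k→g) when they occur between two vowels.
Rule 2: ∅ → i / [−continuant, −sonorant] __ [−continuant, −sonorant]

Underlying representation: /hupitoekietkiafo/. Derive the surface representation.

hubidoegietikiafo

Rule 1 (intervocalic voicing): /p/ is a voiceless stop between vowels /u/ and /i/, so it voices to [b]. /t/ is a voiceless stop between vowels /i/ and /o/, so it voices to [d]. /k/ is a voiceless stop between vowels /e/ and /i/, so it voices to [g]. /hupitoekietkiafo/ → hubidoegietkiafo.
Rule 2 (stop-cluster i-epenthesis): /t/ and /k/ form a stop–stop cluster, so [i] is inserted between them. /hubidoegietkiafo/ → hubidoegietikiafo.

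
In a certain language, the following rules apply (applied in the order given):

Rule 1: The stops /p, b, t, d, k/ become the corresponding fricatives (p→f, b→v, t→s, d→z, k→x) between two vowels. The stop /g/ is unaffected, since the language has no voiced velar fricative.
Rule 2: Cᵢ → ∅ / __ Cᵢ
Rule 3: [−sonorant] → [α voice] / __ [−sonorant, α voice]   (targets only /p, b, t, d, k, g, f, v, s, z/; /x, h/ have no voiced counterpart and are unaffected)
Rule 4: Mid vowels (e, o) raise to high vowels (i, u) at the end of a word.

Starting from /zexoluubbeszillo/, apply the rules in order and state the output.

zexoluubezzilu

Rule 1 (intervocalic spirantization): no segment meets the environment; /zexoluubbeszillo/ is unchanged.
Rule 2 (degemination): /bb/ is a geminate; the first /b/ deletes. /ll/ is a geminate; the first /l/ deletes. /zexoluubbeszillo/ → zexoluubeszilo.
Rule 3 (regressive voicing assimilation): /s/ precedes the voiced obstruent /z/, so it voices to [z] by assimilation. /zexoluubeszilo/ → zexoluubezzilo.
Rule 4 (final vowel raising): /o/ is a mid vowel in word-final position, so it raises to [u]. /zexoluubezzilo/ → zexoluubezzilu.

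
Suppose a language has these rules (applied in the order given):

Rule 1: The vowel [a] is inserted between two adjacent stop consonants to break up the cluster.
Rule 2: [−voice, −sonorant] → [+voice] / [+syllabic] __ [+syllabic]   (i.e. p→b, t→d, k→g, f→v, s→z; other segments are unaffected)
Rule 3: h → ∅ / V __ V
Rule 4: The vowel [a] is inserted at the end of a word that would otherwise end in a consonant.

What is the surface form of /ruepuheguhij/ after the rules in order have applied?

ruebueguija

Rule 1 (stop-cluster a-epenthesis): no segment meets the environment; /ruepuheguhij/ is unchanged.
Rule 2 (intervocalic voicing): /p/ is a voiceless obstruent between vowels /e/ and /u/, so it voices to [b]. /ruepuheguhij/ → ruebuheguhij.
Rule 3 (intervocalic h-deletion): /h/ occurs between vowels /u/ and /e/, so it deletes. /h/ occurs between vowels /u/ and /i/, so it deletes. /ruebuheguhij/ → ruebueguij.
Rule 4 (final a-epenthesis): the form ends in the consonant /j/, so [a] is inserted word-finally. /ruebueguij/ → ruebueguija.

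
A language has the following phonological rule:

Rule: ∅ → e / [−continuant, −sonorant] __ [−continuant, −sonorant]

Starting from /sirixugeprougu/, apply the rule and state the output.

sirixugeprougu

No segment of /sirixugeprougu/ meets the structural description of the rule, so the form surfaces unchanged.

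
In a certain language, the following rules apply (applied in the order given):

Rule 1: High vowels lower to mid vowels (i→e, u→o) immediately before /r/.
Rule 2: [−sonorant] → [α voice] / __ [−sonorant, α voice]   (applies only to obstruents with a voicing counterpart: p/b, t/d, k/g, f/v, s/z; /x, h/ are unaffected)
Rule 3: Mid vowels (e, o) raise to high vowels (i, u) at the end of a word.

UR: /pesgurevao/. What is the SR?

pezgorevau

Rule 1 (pre-rhotic lowering): /u/ is a high vowel immediately before /r/, so it lowers to [o]. /pesgurevao/ → pesgorevao.
Rule 2 (regressive voicing assimilation): /s/ precedes the voiced obstruent /g/, so it voices to [z] by assimilation. /pesgorevao/ → pezgorevao.
Rule 3 (final vowel raising): /o/ is a mid vowel in word-final position, so it raises to [u]. /pezgorevao/ → pezgorevau.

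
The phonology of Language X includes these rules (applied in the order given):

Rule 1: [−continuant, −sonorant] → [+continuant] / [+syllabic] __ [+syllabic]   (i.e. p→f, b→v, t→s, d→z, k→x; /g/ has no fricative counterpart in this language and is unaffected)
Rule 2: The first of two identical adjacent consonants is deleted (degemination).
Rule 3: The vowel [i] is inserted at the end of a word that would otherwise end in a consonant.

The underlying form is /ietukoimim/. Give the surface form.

Rule 1 (intervocalic spirantization): /t/ is a stop between vowels /e/ and /u/, so it spirantizes to the fricative [s]. /k/ is a stop between vowels /u/ and /o/, so it spirantizes to the fricative [x]. /ietukoimim/ → iesuxoimim.
Rule 2 (degemination): no segment meets the environment; /iesuxoimim/ is unchanged.
Rule 3 (final i-epenthesis): the form ends in the consonant /m/, so [i] is inserted word-finally. /iesuxoimim/ → iesuxoimimi.

iesuxoimimi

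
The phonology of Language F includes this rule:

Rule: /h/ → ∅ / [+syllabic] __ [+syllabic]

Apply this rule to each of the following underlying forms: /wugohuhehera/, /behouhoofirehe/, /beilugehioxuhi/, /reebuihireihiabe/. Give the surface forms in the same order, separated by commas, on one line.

/wugohuhehera/: /h/ occurs between vowels /o/ and /u/, so it deletes. /h/ occurs between vowels /u/ and /e/, so it deletes. /h/ occurs between vowels /e/ and /e/, so it deletes. → [wugoueera].
/behouhoofirehe/: /h/ occurs between vowels /e/ and /o/, so it deletes. /h/ occurs between vowels /u/ and /o/, so it deletes. /h/ occurs between vowels /e/ and /e/, so it deletes. → [beouoofiree].
/beilugehioxuhi/: /h/ occurs between vowels /e/ and /i/, so it deletes. /h/ occurs between vowels /u/ and /i/, so it deletes. → [beilugeioxui].
/reebuihireihiabe/: /h/ occurs between vowels /i/ and /i/, so it deletes. /h/ occurs between vowels /i/ and /i/, so it deletes. → [reebuiireiiabe].

wugoueera, beouoofiree, beilugeioxui, reebuiireiiabe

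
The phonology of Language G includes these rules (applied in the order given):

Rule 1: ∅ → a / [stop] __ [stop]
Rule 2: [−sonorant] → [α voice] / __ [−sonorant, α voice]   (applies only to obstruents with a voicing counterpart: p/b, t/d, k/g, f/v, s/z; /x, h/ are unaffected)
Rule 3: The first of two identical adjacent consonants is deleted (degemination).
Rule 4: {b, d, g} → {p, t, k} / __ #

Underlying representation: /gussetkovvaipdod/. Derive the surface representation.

Rule 1 (stop-cluster a-epenthesis): /t/ and /k/ form a stop–stop cluster, so [a] is inserted between them. /p/ and /d/ form a stop–stop cluster, so [a] is inserted between them. /gussetkovvaipdod/ → gussetakovvaipadod.
Rule 2 (regressive voicing assimilation): no segment meets the environment; /gussetakovvaipadod/ is unchanged.
Rule 3 (degemination): /ss/ is a geminate; the first /s/ deletes. /vv/ is a geminate; the first /v/ deletes. /gussetakovvaipadod/ → gusetakovaipadod.
Rule 4 (final devoicing): /d/ is a voiced stop in word-final position, so it devoices to [t]. /gusetakovaipadod/ → gusetakovaipadot.

gusetakovaipadot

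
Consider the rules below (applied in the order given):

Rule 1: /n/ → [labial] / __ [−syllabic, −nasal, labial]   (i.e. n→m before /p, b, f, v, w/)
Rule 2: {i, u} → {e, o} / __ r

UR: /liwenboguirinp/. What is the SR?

Rule 1 (nasal place assimilation): /n/ precedes the labial consonant /b/, so it assimilates in place to [m]. /n/ precedes the labial consonant /p/, so it assimilates in place to [m]. /liwenboguirinp/ → liwemboguirimp.
Rule 2 (pre-rhotic lowering): /i/ is a high vowel immediately before /r/, so it lowers to [e]. /liwemboguirimp/ → liwemboguerimp.

liwemboguerimp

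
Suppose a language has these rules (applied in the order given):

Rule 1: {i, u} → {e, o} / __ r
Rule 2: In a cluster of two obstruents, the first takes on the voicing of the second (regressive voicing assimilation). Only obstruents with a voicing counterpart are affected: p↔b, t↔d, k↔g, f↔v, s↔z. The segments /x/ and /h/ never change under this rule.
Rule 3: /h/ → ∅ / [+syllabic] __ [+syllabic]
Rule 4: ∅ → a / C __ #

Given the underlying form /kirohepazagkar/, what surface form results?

keroepazakkara

Rule 1 (pre-rhotic lowering): /i/ is a high vowel immediately before /r/, so it lowers to [e]. /kirohepazagkar/ → kerohepazagkar.
Rule 2 (regressive voicing assimilation): /g/ precedes the voiceless obstruent /k/, so it devoices to [k] by assimilation. /kerohepazagkar/ → kerohepazakkar.
Rule 3 (intervocalic h-deletion): /h/ occurs between vowels /o/ and /e/, so it deletes. /kerohepazakkar/ → keroepazakkar.
Rule 4 (final a-epenthesis): the form ends in the consonant /r/, so [a] is inserted word-finally. /keroepazakkar/ → keroepazakkara.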